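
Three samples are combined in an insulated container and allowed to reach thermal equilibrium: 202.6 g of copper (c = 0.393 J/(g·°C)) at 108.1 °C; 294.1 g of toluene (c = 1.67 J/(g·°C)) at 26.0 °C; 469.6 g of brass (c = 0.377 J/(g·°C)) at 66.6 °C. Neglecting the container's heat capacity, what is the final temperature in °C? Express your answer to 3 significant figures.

T_f = 44.4 °C

Σ mᵢcᵢ(T − Tᵢ) = 0  ⇒  T = Σ mᵢcᵢTᵢ / Σ mᵢcᵢ
Σ mᵢcᵢ = 202.6×0.393 + 294.1×1.67 + 469.6×0.377 = 747.8080
Σ mᵢcᵢTᵢ = 79.6218×108.1 + 491.147×26.0 + 177.0392×66.6 = 33168
T = 33168 / 747.8080 = 44.35 °C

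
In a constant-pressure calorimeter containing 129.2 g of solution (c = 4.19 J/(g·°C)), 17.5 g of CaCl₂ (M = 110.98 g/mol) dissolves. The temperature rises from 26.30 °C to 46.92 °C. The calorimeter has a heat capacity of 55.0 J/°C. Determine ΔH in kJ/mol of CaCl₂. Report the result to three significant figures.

|ΔT| = |46.92 − 26.30| = 20.62 °C
|q_surr| = (129.2 × 4.19 + 55.0) × 20.62 = 596.348 × 20.62 = 12300 J
n(CaCl₂) = 17.5 / 110.98 = 0.1577 mol
Temperature rose, so q_rxn = −|q_surr| = -12.30 kJ
ΔH = q_rxn / n = -78.00 kJ/mol

ΔH = -78.0 kJ/mol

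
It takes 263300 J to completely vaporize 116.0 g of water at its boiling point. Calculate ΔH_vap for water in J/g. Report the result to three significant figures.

ΔH_vap = q / m = 263300 / 116.0 = 2270 J/g

ΔH_vap = 2270 J/g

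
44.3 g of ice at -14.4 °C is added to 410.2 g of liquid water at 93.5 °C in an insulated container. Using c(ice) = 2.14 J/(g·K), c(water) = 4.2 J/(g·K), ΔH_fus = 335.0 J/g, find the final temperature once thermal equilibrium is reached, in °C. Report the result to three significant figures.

T_f = 75.9 °C

Heat to bring ice to 0 °C and melt it: q₁ = 44.3×2.14×14.4 + 44.3×335.0 = 16206 J
Heat the water can supply cooling to 0 °C: 410.2×4.2×93.5 = 161086 J > q₁, so all ice melts.
Energy balance: 410.2×4.2×(93.5 − T) = 16206 + 44.3×4.2×(T − 0)
1722.84(93.5 − T) = 16206 + 186.06 T
161086 − 16206 = 1908.90 T
T = 144880 / 1908.90 = 75.90 °C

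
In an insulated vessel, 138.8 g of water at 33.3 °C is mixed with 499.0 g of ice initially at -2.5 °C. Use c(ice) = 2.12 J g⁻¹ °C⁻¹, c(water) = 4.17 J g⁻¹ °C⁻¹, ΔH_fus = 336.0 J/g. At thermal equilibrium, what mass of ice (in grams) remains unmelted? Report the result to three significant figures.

m_ice remaining = 450 g

Heat to warm all ice to 0 °C: 499.0×2.12×2.5 = 2644.7 J
Heat released by water cooling to 0 °C: 138.8×4.17×33.3 = 19274 J
19274 J < 2644.7 + 499.0×336.0 = 170308.7 J, so not all ice melts; final T = 0 °C.
Heat left for melting: 19274 − 2644.7 = 16629.3 J
Mass melted = 16629.3 / 336.0 = 49.49 g
Ice remaining = 499.0 − 49.49 = 449.51 g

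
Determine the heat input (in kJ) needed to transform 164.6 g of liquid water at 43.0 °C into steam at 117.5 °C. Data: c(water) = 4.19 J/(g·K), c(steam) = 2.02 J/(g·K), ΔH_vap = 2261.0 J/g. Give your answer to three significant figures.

q1 (heat water 43.0→100.0 °C): 164.6 × 4.19 × 57.0 = 39311 J
q2 (vaporize at 100 °C): 164.6 × 2261.0 = 372161 J
q3 (heat steam 100.0→117.5 °C): 164.6 × 2.02 × 17.5 = 5819 J
Total: 39311 + 372161 + 5819 = 417291 J = 417 kJ

q = 417 kJ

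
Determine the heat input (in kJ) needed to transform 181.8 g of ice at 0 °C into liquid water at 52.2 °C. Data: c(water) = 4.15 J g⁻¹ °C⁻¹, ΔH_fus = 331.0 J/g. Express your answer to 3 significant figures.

q = 99.6 kJ

q1 (melt at 0 °C): 181.8 × 331.0 = 60176 J
q2 (heat water 0.0→52.2 °C): 181.8 × 4.15 × 52.2 = 39383 J
Total: 60176 + 39383 = 99559 J = 99.6 kJ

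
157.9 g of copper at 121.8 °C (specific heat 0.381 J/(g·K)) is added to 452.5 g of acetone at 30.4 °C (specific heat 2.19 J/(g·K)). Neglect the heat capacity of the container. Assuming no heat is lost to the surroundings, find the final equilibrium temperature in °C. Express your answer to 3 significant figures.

Heat lost by copper = heat gained by acetone.
(157.9)(0.381)(121.8 − T) = (452.5)(2.19)(T − 30.4)
60.1599 (121.8 − T) = 990.975 (T − 30.4)
7327.5 − 60.1599 T = 990.975 T − 30126
37453.5 = 1051.1349 T
T = 35.63 °C

T_f = 35.6 °C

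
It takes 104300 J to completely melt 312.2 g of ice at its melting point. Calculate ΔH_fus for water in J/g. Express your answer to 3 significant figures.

ΔH_fus = 334 J/g

ΔH_fus = q / m = 104300 / 312.2 = 334 J/g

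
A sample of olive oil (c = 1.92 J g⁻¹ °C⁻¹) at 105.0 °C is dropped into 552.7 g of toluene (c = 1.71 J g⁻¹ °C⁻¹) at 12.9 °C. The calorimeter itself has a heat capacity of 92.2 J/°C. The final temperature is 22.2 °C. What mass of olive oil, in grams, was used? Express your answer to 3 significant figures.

m = 60.7 g

q_gained = (552.7 × 1.71 + 92.2) × (22.2 − 12.9) = 9647 J
q_lost = m × 1.92 × (105.0 − 22.2) = 158.976 m
m = 9647 / 158.976 = 60.7 g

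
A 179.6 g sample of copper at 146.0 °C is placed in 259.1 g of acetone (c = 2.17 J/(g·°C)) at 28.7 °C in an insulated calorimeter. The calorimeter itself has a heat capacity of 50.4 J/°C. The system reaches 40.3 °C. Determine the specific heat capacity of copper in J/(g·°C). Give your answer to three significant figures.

c = 0.374 J/(g·°C)

q_gained = (259.1 × 2.17 + 50.4) × (40.3 − 28.7) = 7107 J
q_lost = 179.6 × c × (146.0 − 40.3) = 18983.72 c
Set equal: c = 7107 / 18983.72 = 0.374 J/(g·°C)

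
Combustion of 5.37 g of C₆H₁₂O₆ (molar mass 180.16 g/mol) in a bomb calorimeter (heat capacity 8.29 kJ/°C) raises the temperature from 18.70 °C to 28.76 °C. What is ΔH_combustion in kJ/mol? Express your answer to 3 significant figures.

ΔH = -2800 kJ/mol

ΔT = 28.76 − 18.70 = 10.06 °C
q_cal = C_cal × ΔT = 8.29 × 10.06 = 83.3974 kJ
n = 5.37 / 180.16 = 0.02981 mol
q_rxn = −q_cal = -83.3974 kJ
ΔH = -83.3974 / 0.02981 = -2798 kJ/mol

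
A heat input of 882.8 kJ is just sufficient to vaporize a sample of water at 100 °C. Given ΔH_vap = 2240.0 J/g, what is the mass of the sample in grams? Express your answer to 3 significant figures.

m = 394 g

m = q / ΔH_vap = 882800 J / 2240.0 J/g = 394 g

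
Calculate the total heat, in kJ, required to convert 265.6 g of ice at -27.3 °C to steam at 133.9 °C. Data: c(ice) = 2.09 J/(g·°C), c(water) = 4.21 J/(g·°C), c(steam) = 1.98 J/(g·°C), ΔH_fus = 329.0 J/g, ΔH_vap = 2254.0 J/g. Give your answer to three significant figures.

q1 (heat ice -27.3→0.0 °C): 265.6 × 2.09 × 27.3 = 15154 J
q2 (melt at 0 °C): 265.6 × 329.0 = 87382 J
q3 (heat water 0.0→100.0 °C): 265.6 × 4.21 × 100.0 = 111818 J
q4 (vaporize at 100 °C): 265.6 × 2254.0 = 598662 J
q5 (heat steam 100.0→133.9 °C): 265.6 × 1.98 × 33.9 = 17828 J
Total: 15154 + 87382 + 111818 + 598662 + 17828 = 830844 J = 831 kJ

q = 831 kJ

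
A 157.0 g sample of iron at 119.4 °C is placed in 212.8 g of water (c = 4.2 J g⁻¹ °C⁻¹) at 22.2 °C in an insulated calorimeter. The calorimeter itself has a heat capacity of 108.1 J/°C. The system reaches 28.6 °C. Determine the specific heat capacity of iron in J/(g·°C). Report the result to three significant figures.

q_gained = (212.8 × 4.2 + 108.1) × (28.6 − 22.2) = 6412 J
q_lost = 157.0 × c × (119.4 − 28.6) = 14255.6 c
Set equal: c = 6412 / 14255.6 = 0.450 J/(g·°C)

c = 0.450 J/(g·°C)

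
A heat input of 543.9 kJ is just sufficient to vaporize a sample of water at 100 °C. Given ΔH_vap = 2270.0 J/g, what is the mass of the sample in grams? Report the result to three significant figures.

m = q / ΔH_vap = 543900 J / 2270.0 J/g = 240 g

m = 240 g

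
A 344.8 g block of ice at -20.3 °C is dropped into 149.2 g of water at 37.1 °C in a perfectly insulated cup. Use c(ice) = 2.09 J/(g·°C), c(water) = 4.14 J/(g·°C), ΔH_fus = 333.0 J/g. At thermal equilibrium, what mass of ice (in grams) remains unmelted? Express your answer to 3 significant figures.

Heat to warm all ice to 0 °C: 344.8×2.09×20.3 = 14629 J
Heat released by water cooling to 0 °C: 149.2×4.14×37.1 = 22916 J
22916 J < 14629 + 344.8×333.0 = 129447.4 J, so not all ice melts; final T = 0 °C.
Heat left for melting: 22916 − 14629 = 8287 J
Mass melted = 8287 / 333.0 = 24.89 g
Ice remaining = 344.8 − 24.89 = 319.91 g

m_ice remaining = 320 g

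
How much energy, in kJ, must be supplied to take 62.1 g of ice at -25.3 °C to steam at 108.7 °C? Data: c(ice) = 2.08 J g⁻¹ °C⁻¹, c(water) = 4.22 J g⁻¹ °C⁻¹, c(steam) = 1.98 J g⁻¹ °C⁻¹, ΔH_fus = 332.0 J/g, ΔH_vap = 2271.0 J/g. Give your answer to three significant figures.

q1 (heat ice -25.3→0.0 °C): 62.1 × 2.08 × 25.3 = 3268 J
q2 (melt at 0 °C): 62.1 × 332.0 = 20617 J
q3 (heat water 0.0→100.0 °C): 62.1 × 4.22 × 100.0 = 26206 J
q4 (vaporize at 100 °C): 62.1 × 2271.0 = 141029 J
q5 (heat steam 100.0→108.7 °C): 62.1 × 1.98 × 8.7 = 1070 J
Total: 3268 + 20617 + 26206 + 141029 + 1070 = 192190 J = 192 kJ

q = 192 kJ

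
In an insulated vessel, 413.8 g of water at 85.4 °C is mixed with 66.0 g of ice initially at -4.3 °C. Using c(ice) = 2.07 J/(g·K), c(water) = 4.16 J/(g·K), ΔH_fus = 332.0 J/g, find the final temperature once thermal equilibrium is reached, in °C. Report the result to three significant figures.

T_f = 62.4 °C

Heat to bring ice to 0 °C and melt it: q₁ = 66.0×2.07×4.3 + 66.0×332.0 = 22499 J
Heat the water can supply cooling to 0 °C: 413.8×4.16×85.4 = 147008 J > q₁, so all ice melts.
Energy balance: 413.8×4.16×(85.4 − T) = 22499 + 66.0×4.16×(T − 0)
1721.408(85.4 − T) = 22499 + 274.56 T
147008 − 22499 = 1995.968 T
T = 124509 / 1995.968 = 62.38 °C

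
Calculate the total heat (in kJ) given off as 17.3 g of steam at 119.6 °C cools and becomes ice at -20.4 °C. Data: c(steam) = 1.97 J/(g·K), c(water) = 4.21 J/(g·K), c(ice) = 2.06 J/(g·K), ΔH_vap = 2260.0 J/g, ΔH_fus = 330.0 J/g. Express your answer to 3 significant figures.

q = 53.5 kJ

q1 (cool steam 119.6→100 °C): 17.3 × 1.97 × 19.6 = 668 J
q2 (condense at 100 °C): 17.3 × 2260.0 = 39098 J
q3 (cool water 100→0 °C): 17.3 × 4.21 × 100.0 = 7283 J
q4 (freeze at 0 °C): 17.3 × 330.0 = 5709 J
q5 (cool ice 0→-20.4 °C): 17.3 × 2.06 × 20.4 = 727 J
Total: 668 + 39098 + 7283 + 5709 + 727 = 53485 J = 53.5 kJ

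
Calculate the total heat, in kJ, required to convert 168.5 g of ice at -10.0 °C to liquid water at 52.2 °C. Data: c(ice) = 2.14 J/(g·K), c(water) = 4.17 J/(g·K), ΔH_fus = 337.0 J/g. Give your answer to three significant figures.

q1 (heat ice -10.0→0.0 °C): 168.5 × 2.14 × 10.0 = 3606 J
q2 (melt at 0 °C): 168.5 × 337.0 = 56785 J
q3 (heat water 0.0→52.2 °C): 168.5 × 4.17 × 52.2 = 36678 J
Total: 3606 + 56785 + 36678 = 97069 J = 97.1 kJ

q = 97.1 kJ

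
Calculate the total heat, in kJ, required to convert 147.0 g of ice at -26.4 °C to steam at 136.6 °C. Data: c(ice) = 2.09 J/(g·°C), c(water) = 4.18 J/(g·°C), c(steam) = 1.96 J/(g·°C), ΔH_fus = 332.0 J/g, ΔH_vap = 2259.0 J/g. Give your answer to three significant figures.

q1 (heat ice -26.4→0.0 °C): 147.0 × 2.09 × 26.4 = 8111 J
q2 (melt at 0 °C): 147.0 × 332.0 = 48804 J
q3 (heat water 0.0→100.0 °C): 147.0 × 4.18 × 100.0 = 61446 J
q4 (vaporize at 100 °C): 147.0 × 2259.0 = 332073 J
q5 (heat steam 100.0→136.6 °C): 147.0 × 1.96 × 36.6 = 10545 J
Total: 8111 + 48804 + 61446 + 332073 + 10545 = 460979 J = 461 kJ

q = 461 kJ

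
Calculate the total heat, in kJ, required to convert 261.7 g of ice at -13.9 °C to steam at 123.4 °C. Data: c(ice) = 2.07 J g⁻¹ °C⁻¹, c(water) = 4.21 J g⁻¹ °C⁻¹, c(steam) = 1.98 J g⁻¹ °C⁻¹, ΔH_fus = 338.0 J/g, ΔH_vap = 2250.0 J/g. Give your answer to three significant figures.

q = 807 kJ

q1 (heat ice -13.9→0.0 °C): 261.7 × 2.07 × 13.9 = 7530 J
q2 (melt at 0 °C): 261.7 × 338.0 = 88455 J
q3 (heat water 0.0→100.0 °C): 261.7 × 4.21 × 100.0 = 110176 J
q4 (vaporize at 100 °C): 261.7 × 2250.0 = 588825 J
q5 (heat steam 100.0→123.4 °C): 261.7 × 1.98 × 23.4 = 12125 J
Total: 7530 + 88455 + 110176 + 588825 + 12125 = 807111 J = 807 kJ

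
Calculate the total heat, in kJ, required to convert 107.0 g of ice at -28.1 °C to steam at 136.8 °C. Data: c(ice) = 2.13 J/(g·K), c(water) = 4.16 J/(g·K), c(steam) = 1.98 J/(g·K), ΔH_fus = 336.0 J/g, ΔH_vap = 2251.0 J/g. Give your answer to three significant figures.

q1 (heat ice -28.1→0.0 °C): 107.0 × 2.13 × 28.1 = 6404 J
q2 (melt at 0 °C): 107.0 × 336.0 = 35952 J
q3 (heat water 0.0→100.0 °C): 107.0 × 4.16 × 100.0 = 44512 J
q4 (vaporize at 100 °C): 107.0 × 2251.0 = 240857 J
q5 (heat steam 100.0→136.8 °C): 107.0 × 1.98 × 36.8 = 7796 J
Total: 6404 + 35952 + 44512 + 240857 + 7796 = 335521 J = 336 kJ

q = 336 kJ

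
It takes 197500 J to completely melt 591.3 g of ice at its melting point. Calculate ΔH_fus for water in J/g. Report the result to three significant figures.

ΔH_fus = q / m = 197500 / 591.3 = 334 J/g

ΔH_fus = 334 J/g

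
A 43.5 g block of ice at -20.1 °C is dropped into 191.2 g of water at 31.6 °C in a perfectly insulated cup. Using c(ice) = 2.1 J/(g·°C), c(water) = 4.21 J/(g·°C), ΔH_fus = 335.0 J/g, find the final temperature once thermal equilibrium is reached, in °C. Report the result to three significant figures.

Heat to bring ice to 0 °C and melt it: q₁ = 43.5×2.1×20.1 + 43.5×335.0 = 16409 J
Heat the water can supply cooling to 0 °C: 191.2×4.21×31.6 = 25436.5 J > q₁, so all ice melts.
Energy balance: 191.2×4.21×(31.6 − T) = 16409 + 43.5×4.21×(T − 0)
804.952(31.6 − T) = 16409 + 183.135 T
25436.5 − 16409 = 988.087 T
T = 9027.5 / 988.087 = 9.136 °C

T_f = 9.14 °C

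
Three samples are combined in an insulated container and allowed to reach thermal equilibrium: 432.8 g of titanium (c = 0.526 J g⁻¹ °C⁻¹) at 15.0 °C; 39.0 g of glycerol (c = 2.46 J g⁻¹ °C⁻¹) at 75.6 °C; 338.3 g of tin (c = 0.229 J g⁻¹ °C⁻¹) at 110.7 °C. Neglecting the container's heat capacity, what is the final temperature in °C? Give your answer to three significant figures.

Σ mᵢcᵢ(T − Tᵢ) = 0  ⇒  T = Σ mᵢcᵢTᵢ / Σ mᵢcᵢ
Σ mᵢcᵢ = 432.8×0.526 + 39.0×2.46 + 338.3×0.229 = 401.0635
Σ mᵢcᵢTᵢ = 227.6528×15.0 + 95.94×75.6 + 77.4707×110.7 = 19244
T = 19244 / 401.0635 = 47.98 °C

T_f = 48.0 °C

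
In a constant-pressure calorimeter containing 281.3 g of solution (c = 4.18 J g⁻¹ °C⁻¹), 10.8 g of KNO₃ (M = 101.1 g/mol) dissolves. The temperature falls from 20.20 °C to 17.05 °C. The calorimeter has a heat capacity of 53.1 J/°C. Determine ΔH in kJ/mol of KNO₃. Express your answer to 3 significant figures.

|ΔT| = |17.05 − 20.20| = 3.15 °C
|q_surr| = (281.3 × 4.18 + 53.1) × 3.15 = 1228.934 × 3.15 = 3871 J
n(KNO₃) = 10.8 / 101.1 = 0.1068 mol
Temperature fell, so q_rxn = +|q_surr| = 3.871 kJ
ΔH = q_rxn / n = 36.245 kJ/mol

ΔH = 36.2 kJ/mol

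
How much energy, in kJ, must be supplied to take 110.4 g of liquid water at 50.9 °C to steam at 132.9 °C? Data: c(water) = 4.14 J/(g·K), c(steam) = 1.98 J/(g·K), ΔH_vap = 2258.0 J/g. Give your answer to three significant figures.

q = 279 kJ

q1 (heat water 50.9→100.0 °C): 110.4 × 4.14 × 49.1 = 22441 J
q2 (vaporize at 100 °C): 110.4 × 2258.0 = 249283 J
q3 (heat steam 100.0→132.9 °C): 110.4 × 1.98 × 32.9 = 7192 J
Total: 22441 + 249283 + 7192 = 278916 J = 279 kJ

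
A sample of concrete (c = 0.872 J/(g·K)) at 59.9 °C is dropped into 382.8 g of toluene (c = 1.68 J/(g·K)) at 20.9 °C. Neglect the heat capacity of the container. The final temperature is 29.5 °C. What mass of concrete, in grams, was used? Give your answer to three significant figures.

m = 209 g

q_gained = (382.8 × 1.68) × (29.5 − 20.9) = 5531 J
q_lost = m × 0.872 × (59.9 − 29.5) = 26.5088 m
m = 5531 / 26.5088 = 209 g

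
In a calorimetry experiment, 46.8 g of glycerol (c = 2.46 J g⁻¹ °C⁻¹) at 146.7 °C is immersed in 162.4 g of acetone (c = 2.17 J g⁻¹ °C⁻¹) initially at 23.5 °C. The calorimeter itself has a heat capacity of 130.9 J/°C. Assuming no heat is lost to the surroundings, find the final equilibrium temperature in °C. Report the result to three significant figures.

Heat lost by glycerol = heat gained by acetone + calorimeter.
(46.8)(2.46)(146.7 − T) = [(162.4)(2.17) + 130.9](T − 23.5)
115.128 (146.7 − T) = 483.308 (T − 23.5)
16889 − 115.128 T = 483.308 T − 11358
28247 = 598.436 T
T = 47.20 °C

T_f = 47.2 °C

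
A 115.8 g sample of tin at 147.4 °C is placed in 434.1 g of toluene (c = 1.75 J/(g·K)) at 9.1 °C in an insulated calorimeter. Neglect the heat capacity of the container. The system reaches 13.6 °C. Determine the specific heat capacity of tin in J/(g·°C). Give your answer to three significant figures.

c = 0.221 J/(g·°C)

q_gained = (434.1 × 1.75) × (13.6 − 9.1) = 3419 J
q_lost = 115.8 × c × (147.4 − 13.6) = 15494.04 c
Set equal: c = 3419 / 15494.04 = 0.221 J/(g·°C)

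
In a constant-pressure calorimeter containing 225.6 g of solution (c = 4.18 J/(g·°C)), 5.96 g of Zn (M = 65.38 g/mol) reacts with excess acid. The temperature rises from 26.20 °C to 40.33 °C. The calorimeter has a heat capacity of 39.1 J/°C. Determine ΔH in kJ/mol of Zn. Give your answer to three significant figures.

|ΔT| = |40.33 − 26.20| = 14.13 °C
|q_surr| = (225.6 × 4.18 + 39.1) × 14.13 = 982.108 × 14.13 = 13880 J
n(Zn) = 5.96 / 65.38 = 0.09116 mol
Temperature rose, so q_rxn = −|q_surr| = -13.88 kJ
ΔH = q_rxn / n = -152.3 kJ/mol

ΔH = -152 kJ/mol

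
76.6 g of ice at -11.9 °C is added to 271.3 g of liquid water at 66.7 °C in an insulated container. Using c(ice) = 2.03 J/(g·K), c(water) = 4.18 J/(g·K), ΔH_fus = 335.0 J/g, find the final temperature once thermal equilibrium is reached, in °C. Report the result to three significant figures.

Heat to bring ice to 0 °C and melt it: q₁ = 76.6×2.03×11.9 + 76.6×335.0 = 27511 J
Heat the water can supply cooling to 0 °C: 271.3×4.18×66.7 = 75640.1 J > q₁, so all ice melts.
Energy balance: 271.3×4.18×(66.7 − T) = 27511 + 76.6×4.18×(T − 0)
1134.034(66.7 − T) = 27511 + 320.188 T
75640.1 − 27511 = 1454.222 T
T = 48129.1 / 1454.222 = 33.10 °C

T_f = 33.1 °C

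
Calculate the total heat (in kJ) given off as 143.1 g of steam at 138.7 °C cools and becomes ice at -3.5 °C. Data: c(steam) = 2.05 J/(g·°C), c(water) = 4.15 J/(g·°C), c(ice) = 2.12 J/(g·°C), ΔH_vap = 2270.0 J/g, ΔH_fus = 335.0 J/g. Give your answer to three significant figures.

q = 445 kJ

q1 (cool steam 138.7→100 °C): 143.1 × 2.05 × 38.7 = 11353 J
q2 (condense at 100 °C): 143.1 × 2270.0 = 324837 J
q3 (cool water 100→0 °C): 143.1 × 4.15 × 100.0 = 59387 J
q4 (freeze at 0 °C): 143.1 × 335.0 = 47939 J
q5 (cool ice 0→-3.5 °C): 143.1 × 2.12 × 3.5 = 1062 J
Total: 11353 + 324837 + 59387 + 47939 + 1062 = 444578 J = 445 kJ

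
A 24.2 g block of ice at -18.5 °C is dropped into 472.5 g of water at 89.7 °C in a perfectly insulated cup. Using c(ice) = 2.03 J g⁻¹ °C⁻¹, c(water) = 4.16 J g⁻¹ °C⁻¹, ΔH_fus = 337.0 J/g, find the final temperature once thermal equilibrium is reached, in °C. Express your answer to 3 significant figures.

Heat to bring ice to 0 °C and melt it: q₁ = 24.2×2.03×18.5 + 24.2×337.0 = 9064.2 J
Heat the water can supply cooling to 0 °C: 472.5×4.16×89.7 = 176314 J > q₁, so all ice melts.
Energy balance: 472.5×4.16×(89.7 − T) = 9064.2 + 24.2×4.16×(T − 0)
1965.6(89.7 − T) = 9064.2 + 100.672 T
176314 − 9064.2 = 2066.272 T
T = 167249.8 / 2066.272 = 80.94 °C

T_f = 80.9 °C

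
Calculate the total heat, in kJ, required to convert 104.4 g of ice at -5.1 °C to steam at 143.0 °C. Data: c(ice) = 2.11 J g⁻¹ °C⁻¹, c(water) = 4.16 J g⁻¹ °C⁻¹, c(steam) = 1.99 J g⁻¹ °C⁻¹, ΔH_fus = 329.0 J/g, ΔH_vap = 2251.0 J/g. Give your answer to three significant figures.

q1 (heat ice -5.1→0.0 °C): 104.4 × 2.11 × 5.1 = 1123 J
q2 (melt at 0 °C): 104.4 × 329.0 = 34348 J
q3 (heat water 0.0→100.0 °C): 104.4 × 4.16 × 100.0 = 43430 J
q4 (vaporize at 100 °C): 104.4 × 2251.0 = 235004 J
q5 (heat steam 100.0→143.0 °C): 104.4 × 1.99 × 43.0 = 8934 J
Total: 1123 + 34348 + 43430 + 235004 + 8934 = 322839 J = 323 kJ

q = 323 kJ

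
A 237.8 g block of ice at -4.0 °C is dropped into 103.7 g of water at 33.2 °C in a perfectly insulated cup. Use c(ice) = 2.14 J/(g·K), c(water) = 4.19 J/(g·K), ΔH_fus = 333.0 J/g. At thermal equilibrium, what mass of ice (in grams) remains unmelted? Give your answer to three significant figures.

Heat to warm all ice to 0 °C: 237.8×2.14×4.0 = 2035.6 J
Heat released by water cooling to 0 °C: 103.7×4.19×33.2 = 14425 J
14425 J < 2035.6 + 237.8×333.0 = 81223.0 J, so not all ice melts; final T = 0 °C.
Heat left for melting: 14425 − 2035.6 = 12389.4 J
Mass melted = 12389.4 / 333.0 = 37.21 g
Ice remaining = 237.8 − 37.21 = 200.59 g

m_ice remaining = 201 g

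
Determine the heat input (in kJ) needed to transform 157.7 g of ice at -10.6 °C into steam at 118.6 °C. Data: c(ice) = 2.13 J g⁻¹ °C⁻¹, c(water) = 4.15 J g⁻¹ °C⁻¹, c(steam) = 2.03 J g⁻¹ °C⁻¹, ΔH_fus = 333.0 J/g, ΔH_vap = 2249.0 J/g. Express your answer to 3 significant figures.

q = 482 kJ

q1 (heat ice -10.6→0.0 °C): 157.7 × 2.13 × 10.6 = 3561 J
q2 (melt at 0 °C): 157.7 × 333.0 = 52514 J
q3 (heat water 0.0→100.0 °C): 157.7 × 4.15 × 100.0 = 65446 J
q4 (vaporize at 100 °C): 157.7 × 2249.0 = 354667 J
q5 (heat steam 100.0→118.6 °C): 157.7 × 2.03 × 18.6 = 5954 J
Total: 3561 + 52514 + 65446 + 354667 + 5954 = 482142 J = 482 kJ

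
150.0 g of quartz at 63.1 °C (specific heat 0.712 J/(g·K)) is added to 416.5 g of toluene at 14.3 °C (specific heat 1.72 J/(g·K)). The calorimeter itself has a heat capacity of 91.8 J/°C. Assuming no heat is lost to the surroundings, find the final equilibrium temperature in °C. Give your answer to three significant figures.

Heat lost by quartz = heat gained by toluene + calorimeter.
(150.0)(0.712)(63.1 − T) = [(416.5)(1.72) + 91.8](T − 14.3)
106.8 (63.1 − T) = 808.18 (T − 14.3)
6739.1 − 106.8 T = 808.18 T − 11557
18296.1 = 914.98 T
T = 20.00 °C

T_f = 20.0 °C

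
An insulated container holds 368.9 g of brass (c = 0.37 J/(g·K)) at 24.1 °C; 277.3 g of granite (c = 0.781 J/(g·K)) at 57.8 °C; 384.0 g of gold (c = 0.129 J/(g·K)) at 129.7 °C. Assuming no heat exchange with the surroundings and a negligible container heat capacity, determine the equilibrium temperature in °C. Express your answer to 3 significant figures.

Σ mᵢcᵢ(T − Tᵢ) = 0  ⇒  T = Σ mᵢcᵢTᵢ / Σ mᵢcᵢ
Σ mᵢcᵢ = 368.9×0.37 + 277.3×0.781 + 384.0×0.129 = 402.6003
Σ mᵢcᵢTᵢ = 136.493×24.1 + 216.5713×57.8 + 49.536×129.7 = 22232
T = 22232 / 402.6003 = 55.22 °C

T_f = 55.2 °C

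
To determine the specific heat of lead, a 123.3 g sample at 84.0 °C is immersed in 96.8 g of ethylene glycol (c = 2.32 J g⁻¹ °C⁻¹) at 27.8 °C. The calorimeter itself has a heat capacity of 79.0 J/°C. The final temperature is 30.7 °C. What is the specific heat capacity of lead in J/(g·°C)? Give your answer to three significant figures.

c = 0.134 J/(g·°C)

q_gained = (96.8 × 2.32 + 79.0) × (30.7 − 27.8) = 880.4 J
q_lost = 123.3 × c × (84.0 − 30.7) = 6571.89 c
Set equal: c = 880.4 / 6571.89 = 0.134 J/(g·°C)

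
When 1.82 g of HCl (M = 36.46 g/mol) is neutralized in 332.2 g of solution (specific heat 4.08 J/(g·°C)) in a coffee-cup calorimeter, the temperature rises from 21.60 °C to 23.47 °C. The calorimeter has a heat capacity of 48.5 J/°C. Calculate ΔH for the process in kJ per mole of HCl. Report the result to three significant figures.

ΔH = -52.6 kJ/mol

|ΔT| = |23.47 − 21.60| = 1.87 °C
|q_surr| = (332.2 × 4.08 + 48.5) × 1.87 = 1403.876 × 1.87 = 2625 J
n(HCl) = 1.82 / 36.46 = 0.04992 mol
Temperature rose, so q_rxn = −|q_surr| = -2.625 kJ
ΔH = q_rxn / n = -52.58 kJ/mol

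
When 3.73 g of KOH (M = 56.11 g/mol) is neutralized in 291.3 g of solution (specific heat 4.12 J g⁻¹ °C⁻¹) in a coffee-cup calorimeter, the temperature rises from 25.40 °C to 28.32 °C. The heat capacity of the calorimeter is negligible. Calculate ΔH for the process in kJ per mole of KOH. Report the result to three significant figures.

ΔH = -52.7 kJ/mol

|ΔT| = |28.32 − 25.40| = 2.92 °C
|q_surr| = (291.3 × 4.12) × 2.92 = 1200.156 × 2.92 = 3504 J
n(KOH) = 3.73 / 56.11 = 0.06648 mol
Temperature rose, so q_rxn = −|q_surr| = -3.504 kJ
ΔH = q_rxn / n = -52.71 kJ/mol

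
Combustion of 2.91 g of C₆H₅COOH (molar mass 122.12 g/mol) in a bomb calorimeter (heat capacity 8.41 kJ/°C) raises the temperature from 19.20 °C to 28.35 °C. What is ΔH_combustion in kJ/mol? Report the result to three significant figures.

ΔT = 28.35 − 19.20 = 9.15 °C
q_cal = C_cal × ΔT = 8.41 × 9.15 = 76.9515 kJ
n = 2.91 / 122.12 = 0.02383 mol
q_rxn = −q_cal = -76.9515 kJ
ΔH = -76.9515 / 0.02383 = -3229 kJ/mol

ΔH = -3230 kJ/mol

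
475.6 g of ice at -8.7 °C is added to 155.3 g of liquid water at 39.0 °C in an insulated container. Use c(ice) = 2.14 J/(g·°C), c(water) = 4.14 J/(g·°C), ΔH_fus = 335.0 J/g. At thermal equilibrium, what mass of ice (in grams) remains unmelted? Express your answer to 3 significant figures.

m_ice remaining = 427 g

Heat to warm all ice to 0 °C: 475.6×2.14×8.7 = 8854.7 J
Heat released by water cooling to 0 °C: 155.3×4.14×39.0 = 25075 J
25075 J < 8854.7 + 475.6×335.0 = 168180.7 J, so not all ice melts; final T = 0 °C.
Heat left for melting: 25075 − 8854.7 = 16220.3 J
Mass melted = 16220.3 / 335.0 = 48.42 g
Ice remaining = 475.6 − 48.42 = 427.18 g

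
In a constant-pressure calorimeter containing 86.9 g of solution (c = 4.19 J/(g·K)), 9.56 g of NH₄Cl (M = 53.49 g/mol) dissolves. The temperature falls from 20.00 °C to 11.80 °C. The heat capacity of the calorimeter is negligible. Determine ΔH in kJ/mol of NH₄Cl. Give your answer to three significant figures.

|ΔT| = |11.80 − 20.00| = 8.20 °C
|q_surr| = (86.9 × 4.19) × 8.20 = 364.111 × 8.20 = 2986 J
n(NH₄Cl) = 9.56 / 53.49 = 0.1787 mol
Temperature fell, so q_rxn = +|q_surr| = 2.986 kJ
ΔH = q_rxn / n = 16.71 kJ/mol

ΔH = 16.7 kJ/mol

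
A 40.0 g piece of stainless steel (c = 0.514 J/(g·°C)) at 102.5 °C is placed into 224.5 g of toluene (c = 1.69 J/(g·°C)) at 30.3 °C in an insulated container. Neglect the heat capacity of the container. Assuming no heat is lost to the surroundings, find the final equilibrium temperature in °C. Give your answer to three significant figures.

Heat lost by stainless steel = heat gained by toluene.
(40.0)(0.514)(102.5 − T) = (224.5)(1.69)(T − 30.3)
20.56 (102.5 − T) = 379.405 (T − 30.3)
2107.4 − 20.56 T = 379.405 T − 11496
13603.4 = 399.965 T
T = 34.01 °C

T_f = 34.0 °C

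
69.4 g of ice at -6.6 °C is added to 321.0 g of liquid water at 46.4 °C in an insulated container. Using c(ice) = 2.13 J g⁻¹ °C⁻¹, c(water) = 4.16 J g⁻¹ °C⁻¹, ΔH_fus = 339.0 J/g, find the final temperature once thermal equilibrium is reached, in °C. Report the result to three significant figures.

Heat to bring ice to 0 °C and melt it: q₁ = 69.4×2.13×6.6 + 69.4×339.0 = 24502 J
Heat the water can supply cooling to 0 °C: 321.0×4.16×46.4 = 61960.7 J > q₁, so all ice melts.
Energy balance: 321.0×4.16×(46.4 − T) = 24502 + 69.4×4.16×(T − 0)
1335.36(46.4 − T) = 24502 + 288.704 T
61960.7 − 24502 = 1624.064 T
T = 37458.7 / 1624.064 = 23.06 °C

T_f = 23.1 °C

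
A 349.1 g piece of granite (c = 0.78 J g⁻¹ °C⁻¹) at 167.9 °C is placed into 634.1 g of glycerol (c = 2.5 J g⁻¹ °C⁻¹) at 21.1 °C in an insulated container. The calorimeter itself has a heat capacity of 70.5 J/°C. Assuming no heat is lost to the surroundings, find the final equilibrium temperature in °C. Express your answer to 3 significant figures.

T_f = 41.8 °C

Heat lost by granite = heat gained by glycerol + calorimeter.
(349.1)(0.78)(167.9 − T) = [(634.1)(2.5) + 70.5](T − 21.1)
272.298 (167.9 − T) = 1655.75 (T − 21.1)
45719 − 272.298 T = 1655.75 T − 34936
80655 = 1928.048 T
T = 41.83 °C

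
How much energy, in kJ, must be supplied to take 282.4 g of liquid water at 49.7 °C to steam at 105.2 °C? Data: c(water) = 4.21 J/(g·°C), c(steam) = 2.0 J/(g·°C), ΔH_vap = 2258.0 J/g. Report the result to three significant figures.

q = 700 kJ

q1 (heat water 49.7→100.0 °C): 282.4 × 4.21 × 50.3 = 59802 J
q2 (vaporize at 100 °C): 282.4 × 2258.0 = 637659 J
q3 (heat steam 100.0→105.2 °C): 282.4 × 2.0 × 5.2 = 2937 J
Total: 59802 + 637659 + 2937 = 700398 J = 700 kJ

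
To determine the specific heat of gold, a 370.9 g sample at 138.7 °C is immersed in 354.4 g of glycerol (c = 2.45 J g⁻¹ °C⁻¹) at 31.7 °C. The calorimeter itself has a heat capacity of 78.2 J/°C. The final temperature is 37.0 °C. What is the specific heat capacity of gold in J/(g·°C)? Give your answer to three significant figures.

q_gained = (354.4 × 2.45 + 78.2) × (37.0 − 31.7) = 5016 J
q_lost = 370.9 × c × (138.7 − 37.0) = 37720.53 c
Set equal: c = 5016 / 37720.53 = 0.133 J/(g·°C)

c = 0.133 J/(g·°C)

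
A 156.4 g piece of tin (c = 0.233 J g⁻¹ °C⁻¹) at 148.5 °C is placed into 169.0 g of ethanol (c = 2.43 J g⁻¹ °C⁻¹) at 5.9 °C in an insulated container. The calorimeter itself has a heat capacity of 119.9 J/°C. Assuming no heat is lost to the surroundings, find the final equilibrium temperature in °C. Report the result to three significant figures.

T_f = 15.1 °C

Heat lost by tin = heat gained by ethanol + calorimeter.
(156.4)(0.233)(148.5 − T) = [(169.0)(2.43) + 119.9](T − 5.9)
36.4412 (148.5 − T) = 530.57 (T − 5.9)
5411.5 − 36.4412 T = 530.57 T − 3130.4
8541.9 = 567.0112 T
T = 15.06 °C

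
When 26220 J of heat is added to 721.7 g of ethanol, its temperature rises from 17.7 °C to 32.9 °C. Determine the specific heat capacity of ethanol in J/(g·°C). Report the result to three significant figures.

c = 2.39 J/(g·°C)

c = q / (m ΔT) = 26220 / (721.7 × 15.2)
c = 26220 / 10969.84 = 2.39 J/(g·°C)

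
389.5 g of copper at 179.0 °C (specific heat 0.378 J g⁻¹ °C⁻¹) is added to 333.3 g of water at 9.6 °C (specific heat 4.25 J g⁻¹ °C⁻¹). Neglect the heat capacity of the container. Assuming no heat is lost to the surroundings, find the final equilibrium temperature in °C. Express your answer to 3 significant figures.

Heat lost by copper = heat gained by water.
(389.5)(0.378)(179.0 − T) = (333.3)(4.25)(T − 9.6)
147.231 (179.0 − T) = 1416.525 (T − 9.6)
26354 − 147.231 T = 1416.525 T − 13599
39953 = 1563.756 T
T = 25.549 °C

T_f = 25.5 °C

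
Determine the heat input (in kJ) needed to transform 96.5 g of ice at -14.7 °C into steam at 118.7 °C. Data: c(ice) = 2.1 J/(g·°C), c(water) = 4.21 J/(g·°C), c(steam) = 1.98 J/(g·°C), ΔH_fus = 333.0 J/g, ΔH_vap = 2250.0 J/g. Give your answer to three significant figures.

q = 296 kJ

q1 (heat ice -14.7→0.0 °C): 96.5 × 2.1 × 14.7 = 2979 J
q2 (melt at 0 °C): 96.5 × 333.0 = 32135 J
q3 (heat water 0.0→100.0 °C): 96.5 × 4.21 × 100.0 = 40627 J
q4 (vaporize at 100 °C): 96.5 × 2250.0 = 217125 J
q5 (heat steam 100.0→118.7 °C): 96.5 × 1.98 × 18.7 = 3573 J
Total: 2979 + 32135 + 40627 + 217125 + 3573 = 296439 J = 296 kJ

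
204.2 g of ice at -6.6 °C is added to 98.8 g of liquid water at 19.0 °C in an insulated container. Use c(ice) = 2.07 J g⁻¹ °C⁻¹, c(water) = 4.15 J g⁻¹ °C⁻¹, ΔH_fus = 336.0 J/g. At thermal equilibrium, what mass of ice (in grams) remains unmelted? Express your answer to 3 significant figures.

Heat to warm all ice to 0 °C: 204.2×2.07×6.6 = 2789.8 J
Heat released by water cooling to 0 °C: 98.8×4.15×19.0 = 7790.4 J
7790.4 J < 2789.8 + 204.2×336.0 = 71401.0 J, so not all ice melts; final T = 0 °C.
Heat left for melting: 7790.4 − 2789.8 = 5000.6 J
Mass melted = 5000.6 / 336.0 = 14.88 g
Ice remaining = 204.2 − 14.88 = 189.32 g

m_ice remaining = 189 g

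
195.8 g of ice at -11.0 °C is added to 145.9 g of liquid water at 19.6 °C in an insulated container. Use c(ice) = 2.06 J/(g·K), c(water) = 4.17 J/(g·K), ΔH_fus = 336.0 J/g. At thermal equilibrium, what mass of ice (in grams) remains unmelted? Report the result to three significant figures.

m_ice remaining = 174 g

Heat to warm all ice to 0 °C: 195.8×2.06×11.0 = 4436.8 J
Heat released by water cooling to 0 °C: 145.9×4.17×19.6 = 11925 J
11925 J < 4436.8 + 195.8×336.0 = 70225.6 J, so not all ice melts; final T = 0 °C.
Heat left for melting: 11925 − 4436.8 = 7488.2 J
Mass melted = 7488.2 / 336.0 = 22.29 g
Ice remaining = 195.8 − 22.29 = 173.51 g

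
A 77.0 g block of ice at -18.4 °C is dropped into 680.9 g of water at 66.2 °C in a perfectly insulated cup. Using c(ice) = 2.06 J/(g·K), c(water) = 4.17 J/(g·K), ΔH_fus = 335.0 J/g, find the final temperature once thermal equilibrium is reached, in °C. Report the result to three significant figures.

Heat to bring ice to 0 °C and melt it: q₁ = 77.0×2.06×18.4 + 77.0×335.0 = 28714 J
Heat the water can supply cooling to 0 °C: 680.9×4.17×66.2 = 187965 J > q₁, so all ice melts.
Energy balance: 680.9×4.17×(66.2 − T) = 28714 + 77.0×4.17×(T − 0)
2839.353(66.2 − T) = 28714 + 321.09 T
187965 − 28714 = 3160.443 T
T = 159251 / 3160.443 = 50.39 °C

T_f = 50.4 °C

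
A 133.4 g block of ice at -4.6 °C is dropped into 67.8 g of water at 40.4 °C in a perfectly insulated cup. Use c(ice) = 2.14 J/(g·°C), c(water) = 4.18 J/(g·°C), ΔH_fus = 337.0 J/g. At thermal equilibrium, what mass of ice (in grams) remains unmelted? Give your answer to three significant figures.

m_ice remaining = 103 g

Heat to warm all ice to 0 °C: 133.4×2.14×4.6 = 1313.2 J
Heat released by water cooling to 0 °C: 67.8×4.18×40.4 = 11450 J
11450 J < 1313.2 + 133.4×337.0 = 46269.0 J, so not all ice melts; final T = 0 °C.
Heat left for melting: 11450 − 1313.2 = 10136.8 J
Mass melted = 10136.8 / 337.0 = 30.08 g
Ice remaining = 133.4 − 30.08 = 103.32 g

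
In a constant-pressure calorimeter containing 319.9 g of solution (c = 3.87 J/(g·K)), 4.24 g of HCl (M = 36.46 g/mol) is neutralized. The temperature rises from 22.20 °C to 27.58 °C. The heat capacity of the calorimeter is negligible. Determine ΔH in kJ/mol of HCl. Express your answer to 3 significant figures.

ΔH = -57.3 kJ/mol

|ΔT| = |27.58 − 22.20| = 5.38 °C
|q_surr| = (319.9 × 3.87) × 5.38 = 1238.013 × 5.38 = 6661 J
n(HCl) = 4.24 / 36.46 = 0.1163 mol
Temperature rose, so q_rxn = −|q_surr| = -6.661 kJ
ΔH = q_rxn / n = -57.27 kJ/mol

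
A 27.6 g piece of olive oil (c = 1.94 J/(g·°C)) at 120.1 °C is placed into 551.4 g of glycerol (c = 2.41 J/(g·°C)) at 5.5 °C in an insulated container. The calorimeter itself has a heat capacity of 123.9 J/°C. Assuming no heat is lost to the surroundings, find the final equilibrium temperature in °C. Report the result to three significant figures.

T_f = 9.57 °C

Heat lost by olive oil = heat gained by glycerol + calorimeter.
(27.6)(1.94)(120.1 − T) = [(551.4)(2.41) + 123.9](T − 5.5)
53.544 (120.1 − T) = 1452.774 (T − 5.5)
6430.6 − 53.544 T = 1452.774 T − 7990.3
14420.9 = 1506.318 T
T = 9.574 °C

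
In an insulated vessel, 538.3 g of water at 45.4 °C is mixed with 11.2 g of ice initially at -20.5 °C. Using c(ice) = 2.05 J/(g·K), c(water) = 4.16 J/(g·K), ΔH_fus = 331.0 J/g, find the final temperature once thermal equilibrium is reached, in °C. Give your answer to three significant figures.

Heat to bring ice to 0 °C and melt it: q₁ = 11.2×2.05×20.5 + 11.2×331.0 = 4177.9 J
Heat the water can supply cooling to 0 °C: 538.3×4.16×45.4 = 101665 J > q₁, so all ice melts.
Energy balance: 538.3×4.16×(45.4 − T) = 4177.9 + 11.2×4.16×(T − 0)
2239.328(45.4 − T) = 4177.9 + 46.592 T
101665 − 4177.9 = 2285.920 T
T = 97487.1 / 2285.920 = 42.647 °C

T_f = 42.6 °C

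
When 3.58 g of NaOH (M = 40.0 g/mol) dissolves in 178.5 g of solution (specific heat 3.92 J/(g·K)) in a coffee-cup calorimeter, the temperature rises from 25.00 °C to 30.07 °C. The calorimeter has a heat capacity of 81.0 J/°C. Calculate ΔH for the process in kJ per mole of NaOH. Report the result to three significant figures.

ΔH = -44.2 kJ/mol

|ΔT| = |30.07 − 25.00| = 5.07 °C
|q_surr| = (178.5 × 3.92 + 81.0) × 5.07 = 780.72 × 5.07 = 3958 J
n(NaOH) = 3.58 / 40.0 = 0.08950 mol
Temperature rose, so q_rxn = −|q_surr| = -3.958 kJ
ΔH = q_rxn / n = -44.22 kJ/mol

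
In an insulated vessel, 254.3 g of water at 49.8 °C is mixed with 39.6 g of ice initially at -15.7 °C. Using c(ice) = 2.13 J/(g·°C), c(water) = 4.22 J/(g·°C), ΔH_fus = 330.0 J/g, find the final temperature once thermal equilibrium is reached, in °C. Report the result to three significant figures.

T_f = 31.5 °C

Heat to bring ice to 0 °C and melt it: q₁ = 39.6×2.13×15.7 + 39.6×330.0 = 14392 J
Heat the water can supply cooling to 0 °C: 254.3×4.22×49.8 = 53442.7 J > q₁, so all ice melts.
Energy balance: 254.3×4.22×(49.8 − T) = 14392 + 39.6×4.22×(T − 0)
1073.146(49.8 − T) = 14392 + 167.112 T
53442.7 − 14392 = 1240.258 T
T = 39050.7 / 1240.258 = 31.49 °C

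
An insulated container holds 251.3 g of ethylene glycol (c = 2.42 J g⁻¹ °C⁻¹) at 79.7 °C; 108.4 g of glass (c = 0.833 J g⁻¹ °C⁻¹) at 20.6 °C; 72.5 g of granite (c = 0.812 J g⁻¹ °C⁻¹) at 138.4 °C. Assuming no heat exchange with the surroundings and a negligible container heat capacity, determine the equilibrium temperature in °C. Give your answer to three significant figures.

Σ mᵢcᵢ(T − Tᵢ) = 0  ⇒  T = Σ mᵢcᵢTᵢ / Σ mᵢcᵢ
Σ mᵢcᵢ = 251.3×2.42 + 108.4×0.833 + 72.5×0.812 = 757.3132
Σ mᵢcᵢTᵢ = 608.146×79.7 + 90.2972×20.6 + 58.87×138.4 = 58477
T = 58477 / 757.3132 = 77.22 °C

T_f = 77.2 °C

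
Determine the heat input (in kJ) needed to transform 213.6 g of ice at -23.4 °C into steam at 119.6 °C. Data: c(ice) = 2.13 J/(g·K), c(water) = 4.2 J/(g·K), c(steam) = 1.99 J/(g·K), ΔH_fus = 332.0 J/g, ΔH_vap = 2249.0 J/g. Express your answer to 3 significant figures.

q1 (heat ice -23.4→0.0 °C): 213.6 × 2.13 × 23.4 = 10646 J
q2 (melt at 0 °C): 213.6 × 332.0 = 70915 J
q3 (heat water 0.0→100.0 °C): 213.6 × 4.2 × 100.0 = 89712 J
q4 (vaporize at 100 °C): 213.6 × 2249.0 = 480386 J
q5 (heat steam 100.0→119.6 °C): 213.6 × 1.99 × 19.6 = 8331 J
Total: 10646 + 70915 + 89712 + 480386 + 8331 = 659990 J = 660 kJ

q = 660 kJ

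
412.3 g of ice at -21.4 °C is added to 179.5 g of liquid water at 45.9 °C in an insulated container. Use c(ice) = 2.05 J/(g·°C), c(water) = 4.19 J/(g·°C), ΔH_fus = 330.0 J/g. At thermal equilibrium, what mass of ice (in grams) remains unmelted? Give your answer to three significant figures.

Heat to warm all ice to 0 °C: 412.3×2.05×21.4 = 18087.60 J
Heat released by water cooling to 0 °C: 179.5×4.19×45.9 = 34521.62 J
34521.62 J < 18087.60 + 412.3×330.0 = 154146.60 J, so not all ice melts; final T = 0 °C.
Heat left for melting: 34521.62 − 18087.60 = 16434.02 J
Mass melted = 16434.02 / 330.0 = 49.8001 g
Ice remaining = 412.3 − 49.8001 = 362.4999 g

m_ice remaining = 362 g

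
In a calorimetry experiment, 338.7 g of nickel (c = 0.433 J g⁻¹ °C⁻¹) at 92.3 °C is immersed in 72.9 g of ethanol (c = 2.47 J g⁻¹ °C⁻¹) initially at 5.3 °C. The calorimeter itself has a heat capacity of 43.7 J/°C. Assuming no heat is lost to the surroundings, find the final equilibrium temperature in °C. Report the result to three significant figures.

T_f = 39.7 °C

Heat lost by nickel = heat gained by ethanol + calorimeter.
(338.7)(0.433)(92.3 − T) = [(72.9)(2.47) + 43.7](T − 5.3)
146.6571 (92.3 − T) = 223.763 (T − 5.3)
13536 − 146.6571 T = 223.763 T − 1185.9
14721.9 = 370.4201 T
T = 39.74 °C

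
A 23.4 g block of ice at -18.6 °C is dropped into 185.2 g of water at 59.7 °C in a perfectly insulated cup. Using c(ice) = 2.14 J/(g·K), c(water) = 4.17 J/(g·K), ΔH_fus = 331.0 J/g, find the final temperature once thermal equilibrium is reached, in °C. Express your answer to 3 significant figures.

T_f = 43.0 °C

Heat to bring ice to 0 °C and melt it: q₁ = 23.4×2.14×18.6 + 23.4×331.0 = 8676.8 J
Heat the water can supply cooling to 0 °C: 185.2×4.17×59.7 = 46105.4 J > q₁, so all ice melts.
Energy balance: 185.2×4.17×(59.7 − T) = 8676.8 + 23.4×4.17×(T − 0)
772.284(59.7 − T) = 8676.8 + 97.578 T
46105.4 − 8676.8 = 869.862 T
T = 37428.6 / 869.862 = 43.03 °C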